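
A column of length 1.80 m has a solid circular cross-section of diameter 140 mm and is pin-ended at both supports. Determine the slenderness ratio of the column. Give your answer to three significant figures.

I = πd⁴/64 = π×140⁴/64 = 1.886×10^7 mm⁴
A = 1.539×10^4 mm²;  r_min = √(I/A) = √(1.886×10^7/1.539×10^4) = 35.00 mm
L_e = K·L = 1 × 1.80 m = 1.800 m = 1800.0 mm
λ = L_e / r_min = 1800.0 / 35.00 = 51.4

λ ≈ 51.4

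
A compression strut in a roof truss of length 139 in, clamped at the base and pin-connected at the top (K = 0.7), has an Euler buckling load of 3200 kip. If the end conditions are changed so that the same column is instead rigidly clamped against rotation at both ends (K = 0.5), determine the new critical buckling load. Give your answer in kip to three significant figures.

P_cr ∝ 1/K², so P_cr,new = P_cr,old × (K_old/K_new)² = 3200 × (0.7/0.5)²
= 3200 × 1.960 = 6270 kip

P_cr ≈ 6270 kip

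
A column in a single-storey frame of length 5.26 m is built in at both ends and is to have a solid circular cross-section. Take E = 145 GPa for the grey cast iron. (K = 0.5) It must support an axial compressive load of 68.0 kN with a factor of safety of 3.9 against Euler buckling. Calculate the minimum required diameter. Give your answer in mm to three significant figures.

d ≈ 71.5 mm

Required P_cr = n·P = 3.9 × 68.0 = 265.2 kN
L_e = K·L = 0.5 × 5.26 = 2.630 m
Required I = P_cr·L_e²/(π²E) = 2.652×10^5 × 2.630² / (π² × 1.45×10^11) = 1.282×10^-6 m⁴
I_req = 1.282×10^6 mm⁴
Solid circle: I = πd⁴/64  ⇒  d = (64I/π)^(1/4) = (64×1.282×10^6/π)^(1/4) = 71.5 mm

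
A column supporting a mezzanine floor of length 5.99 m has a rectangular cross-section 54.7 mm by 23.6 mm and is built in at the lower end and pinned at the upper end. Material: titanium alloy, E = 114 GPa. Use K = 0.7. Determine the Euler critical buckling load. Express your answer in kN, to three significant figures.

P_cr ≈ 3.83 kN

Buckling occurs about the weak axis: I_min = h·b³/12 with b = 23.6 mm (the shorter side).
I_min = 54.7×23.6³/12 = 5.992×10^4 mm⁴
I = 5.992×10^4 mm⁴ = 5.992×10^-8 m⁴
Effective length L_e = K·L = 0.7 × 5.99 = 4.193 m
P_cr = π²EI / L_e² = π² × 114×10⁹ × 5.992×10^-8 / 4.193² = 3.834×10^3 N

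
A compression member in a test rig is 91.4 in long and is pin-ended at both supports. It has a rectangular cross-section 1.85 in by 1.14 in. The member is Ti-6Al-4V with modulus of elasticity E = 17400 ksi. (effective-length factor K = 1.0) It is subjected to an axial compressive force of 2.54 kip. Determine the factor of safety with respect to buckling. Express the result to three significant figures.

n ≈ 1.85

Buckling occurs about the weak axis: I_min = h·b³/12 with b = 1.14 in (the shorter side).
I_min = 1.85×1.14³/12 = 0.2284 in⁴
Effective length L_e = K·L = 1 × 91.4 = 91.40 in
P_cr = π²EI / L_e² = π² × 17400×10³ × 0.2284 / 91.40² = 4.695×10^3 lb
Factor of safety n = P_cr / P = 4.6953 / 2.54 = 1.85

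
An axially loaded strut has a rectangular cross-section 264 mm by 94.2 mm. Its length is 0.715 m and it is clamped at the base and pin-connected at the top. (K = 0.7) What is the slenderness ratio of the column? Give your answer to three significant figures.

For a rectangle r_min = b/√12 = 94.2/√12 = 27.19 mm
L_e = K·L = 0.7 × 0.715 m = 0.5005 m = 500.50 mm
λ = L_e / r_min = 500.50 / 27.19 = 18.4

λ ≈ 18.4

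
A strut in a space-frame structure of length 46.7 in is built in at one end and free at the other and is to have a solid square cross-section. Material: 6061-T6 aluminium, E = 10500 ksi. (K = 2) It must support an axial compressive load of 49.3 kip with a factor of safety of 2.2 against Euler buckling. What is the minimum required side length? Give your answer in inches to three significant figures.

Required P_cr = n·P = 2.2 × 49.3 = 108.5 kip
L_e = K·L = 2 × 46.7 = 93.40 in
Required I = P_cr·L_e²/(π²E) = 1.085×10^5 × 93.40² / (π² × 1.05×10^7) = 9.130 in⁴
Solid square: I = a⁴/12  ⇒  a = (12I)^(1/4) = (12×9.130)^(1/4) = 3.24 in

a ≈ 3.24 in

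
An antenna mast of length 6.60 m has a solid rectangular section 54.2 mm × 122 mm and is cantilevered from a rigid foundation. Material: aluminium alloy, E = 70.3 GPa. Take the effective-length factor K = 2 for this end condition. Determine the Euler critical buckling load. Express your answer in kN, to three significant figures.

P_cr ≈ 6.45 kN

Buckling occurs about the weak axis: I_min = h·b³/12 with b = 54.2 mm (the shorter side).
I_min = 122×54.2³/12 = 1.619×10^6 mm⁴
I = 1.619×10^6 mm⁴ = 1.619×10^-6 m⁴
Effective length L_e = K·L = 2 × 6.60 = 13.20 m
P_cr = π²EI / L_e² = π² × 70.3×10⁹ × 1.619×10^-6 / 13.20² = 6.446×10^3 N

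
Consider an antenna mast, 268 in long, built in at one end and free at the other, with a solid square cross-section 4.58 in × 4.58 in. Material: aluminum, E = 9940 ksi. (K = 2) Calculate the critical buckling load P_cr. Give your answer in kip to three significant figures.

P_cr ≈ 12.5 kip

I = a⁴/12 = 4.58⁴/12 = 36.67 in⁴
Effective length L_e = K·L = 2 × 268 = 536.0 in
P_cr = π²EI / L_e² = π² × 9940×10³ × 36.67 / 536.0² = 1.252×10^4 lb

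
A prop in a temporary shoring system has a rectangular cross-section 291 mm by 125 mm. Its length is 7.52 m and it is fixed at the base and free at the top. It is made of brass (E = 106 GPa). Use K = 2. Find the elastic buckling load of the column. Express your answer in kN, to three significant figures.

Buckling occurs about the weak axis: I_min = h·b³/12 with b = 125 mm (the shorter side).
I_min = 291×125³/12 = 4.736×10^7 mm⁴
I = 4.736×10^7 mm⁴ = 4.736×10^-5 m⁴
Effective length L_e = K·L = 2 × 7.52 = 15.04 m
P_cr = π²EI / L_e² = π² × 106×10⁹ × 4.736×10^-5 / 15.04² = 2.191×10^5 N

P_cr ≈ 219 kN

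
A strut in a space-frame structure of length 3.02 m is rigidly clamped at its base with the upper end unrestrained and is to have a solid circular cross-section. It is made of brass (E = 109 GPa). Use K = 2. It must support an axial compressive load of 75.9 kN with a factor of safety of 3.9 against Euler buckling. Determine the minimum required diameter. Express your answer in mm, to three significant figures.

d ≈ 120 mm

Required P_cr = n·P = 3.9 × 75.9 = 296.0 kN
L_e = K·L = 2 × 3.02 = 6.040 m
Required I = P_cr·L_e²/(π²E) = 2.960×10^5 × 6.040² / (π² × 1.09×10^11) = 1.004×10^-5 m⁴
I_req = 1.004×10^7 mm⁴
Solid circle: I = πd⁴/64  ⇒  d = (64I/π)^(1/4) = (64×1.004×10^7/π)^(1/4) = 120 mm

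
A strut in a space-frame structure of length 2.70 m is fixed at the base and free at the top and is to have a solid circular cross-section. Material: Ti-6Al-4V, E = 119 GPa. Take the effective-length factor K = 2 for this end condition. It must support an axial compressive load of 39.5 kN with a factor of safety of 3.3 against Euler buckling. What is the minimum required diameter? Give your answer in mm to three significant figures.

Required P_cr = n·P = 3.3 × 39.5 = 130.4 kN
L_e = K·L = 2 × 2.70 = 5.400 m
Required I = P_cr·L_e²/(π²E) = 1.304×10^5 × 5.400² / (π² × 1.19×10^11) = 3.236×10^-6 m⁴
I_req = 3.236×10^6 mm⁴
Solid circle: I = πd⁴/64  ⇒  d = (64I/π)^(1/4) = (64×3.236×10^6/π)^(1/4) = 90.1 mm

d ≈ 90.1 mm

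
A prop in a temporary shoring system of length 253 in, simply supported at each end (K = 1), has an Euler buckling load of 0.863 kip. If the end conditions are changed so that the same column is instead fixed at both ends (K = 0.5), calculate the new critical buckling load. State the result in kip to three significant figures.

P_cr ∝ 1/K², so P_cr,new = P_cr,old × (K_old/K_new)² = 0.863 × (1/0.5)²
= 0.863 × 4.000 = 3.45 kip

P_cr ≈ 3.45 kip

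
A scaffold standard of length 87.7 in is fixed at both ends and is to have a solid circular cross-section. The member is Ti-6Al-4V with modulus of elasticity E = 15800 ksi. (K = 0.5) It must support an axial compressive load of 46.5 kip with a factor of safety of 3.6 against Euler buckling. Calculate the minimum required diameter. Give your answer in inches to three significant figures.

d ≈ 2.55 in

Required P_cr = n·P = 3.6 × 46.5 = 167.4 kip
L_e = K·L = 0.5 × 87.7 = 43.85 in
Required I = P_cr·L_e²/(π²E) = 1.674×10^5 × 43.85² / (π² × 1.58×10^7) = 2.064 in⁴
Solid circle: I = πd⁴/64  ⇒  d = (64I/π)^(1/4) = (64×2.064/π)^(1/4) = 2.55 in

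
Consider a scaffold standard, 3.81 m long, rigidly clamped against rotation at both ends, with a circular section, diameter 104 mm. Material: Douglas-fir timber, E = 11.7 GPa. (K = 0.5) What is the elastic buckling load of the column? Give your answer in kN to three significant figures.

I = πd⁴/64 = π×104⁴/64 = 5.743×10^6 mm⁴
I = 5.743×10^6 mm⁴ = 5.743×10^-6 m⁴
Effective length L_e = K·L = 0.5 × 3.81 = 1.905 m
P_cr = π²EI / L_e² = π² × 11.7×10⁹ × 5.743×10^-6 / 1.905² = 1.827×10^5 N

P_cr ≈ 183 kN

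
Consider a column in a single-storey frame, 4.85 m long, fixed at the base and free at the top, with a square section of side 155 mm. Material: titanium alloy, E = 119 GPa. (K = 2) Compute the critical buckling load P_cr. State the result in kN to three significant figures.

I = a⁴/12 = 155⁴/12 = 4.810×10^7 mm⁴
I = 4.810×10^7 mm⁴ = 4.810×10^-5 m⁴
Effective length L_e = K·L = 2 × 4.85 = 9.700 m
P_cr = π²EI / L_e² = π² × 119×10⁹ × 4.810×10^-5 / 9.700² = 6.004×10^5 N

P_cr ≈ 600 kN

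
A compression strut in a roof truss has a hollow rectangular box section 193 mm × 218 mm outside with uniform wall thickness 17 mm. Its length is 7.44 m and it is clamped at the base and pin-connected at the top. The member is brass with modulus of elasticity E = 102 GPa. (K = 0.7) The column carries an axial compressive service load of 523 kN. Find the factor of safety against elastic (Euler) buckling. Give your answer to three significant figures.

Inner dimensions: h_i = 218 − 2×17 = 184.0 mm, b_i = 193 − 2×17 = 159.0 mm
Weak-axis I_min = (h_o·b_o³ − h_i·b_i³)/12 with b_o = 193, b_i = 159.0 mm (shorter outer/inner sides).
I_min = (218×193³ − 184.0×159.0³)/12 = 6.897×10^7 mm⁴
I = 6.897×10^7 mm⁴ = 6.897×10^-5 m⁴
Effective length L_e = K·L = 0.7 × 7.44 = 5.208 m
P_cr = π²EI / L_e² = π² × 102×10⁹ × 6.897×10^-5 / 5.208² = 2.560×10^6 N
Factor of safety n = P_cr / P = 2559.7 / 523 = 4.89

n ≈ 4.89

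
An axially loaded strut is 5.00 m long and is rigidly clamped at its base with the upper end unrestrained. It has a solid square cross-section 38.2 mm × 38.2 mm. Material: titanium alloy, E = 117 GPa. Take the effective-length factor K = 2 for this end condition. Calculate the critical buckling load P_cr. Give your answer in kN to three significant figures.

I = a⁴/12 = 38.2⁴/12 = 1.774×10^5 mm⁴
I = 1.774×10^5 mm⁴ = 1.774×10^-7 m⁴
Effective length L_e = K·L = 2 × 5.00 = 10.00 m
P_cr = π²EI / L_e² = π² × 117×10⁹ × 1.774×10^-7 / 10.00² = 2.049×10^3 N

P_cr ≈ 2.05 kN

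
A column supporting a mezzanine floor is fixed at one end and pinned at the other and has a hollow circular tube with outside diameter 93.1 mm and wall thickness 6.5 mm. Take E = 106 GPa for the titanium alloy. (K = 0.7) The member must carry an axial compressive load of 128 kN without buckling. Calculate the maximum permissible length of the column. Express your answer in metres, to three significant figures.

Inner diameter d_i = 93.1 − 2×6.5 = 80.10 mm
I = π(d_o⁴ − d_i⁴)/64 = π(93.1⁴ − 80.10⁴)/64 = 1.667×10^6 mm⁴
I = 1.667×10^-6 m⁴
At the buckling limit P_cr = P = 1.280×10^5 N
From P_cr = π²EI/(K·L)²:  L = (1/K)·√(π²EI/P_cr) = (1/0.7)·√(π²×1.06×10^11×1.667×10^-6/1.280×10^5)
L = 5.27 m

L_max ≈ 5.27 m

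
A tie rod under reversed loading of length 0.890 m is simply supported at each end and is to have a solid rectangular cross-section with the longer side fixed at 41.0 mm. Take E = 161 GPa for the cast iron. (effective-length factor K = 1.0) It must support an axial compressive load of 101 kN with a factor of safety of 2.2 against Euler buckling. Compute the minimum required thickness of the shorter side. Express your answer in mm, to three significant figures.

Required P_cr = n·P = 2.2 × 101 = 222.2 kN
L_e = K·L = 1 × 0.890 = 0.8900 m
Required I = P_cr·L_e²/(π²E) = 2.222×10^5 × 0.8900² / (π² × 1.61×10^11) = 1.108×10^-7 m⁴
I_req = 1.108×10^5 mm⁴
Rectangle, weak axis: I_min = h·b³/12 with h = 41.0 mm fixed  ⇒  b = (12I/h)^(1/3) = 31.9 mm

b ≈ 31.9 mm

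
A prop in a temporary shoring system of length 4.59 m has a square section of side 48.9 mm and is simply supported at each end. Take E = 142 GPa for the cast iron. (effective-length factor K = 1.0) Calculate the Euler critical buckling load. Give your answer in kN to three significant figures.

P_cr ≈ 31.7 kN

I = a⁴/12 = 48.9⁴/12 = 4.765×10^5 mm⁴
I = 4.765×10^5 mm⁴ = 4.765×10^-7 m⁴
Effective length L_e = K·L = 1 × 4.59 = 4.590 m
P_cr = π²EI / L_e² = π² × 142×10⁹ × 4.765×10^-7 / 4.590² = 3.170×10^4 N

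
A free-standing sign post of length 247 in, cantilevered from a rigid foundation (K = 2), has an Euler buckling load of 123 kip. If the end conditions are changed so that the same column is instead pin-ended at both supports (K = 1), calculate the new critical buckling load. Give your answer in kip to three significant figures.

P_cr ≈ 492 kip

P_cr ∝ 1/K², so P_cr,new = P_cr,old × (K_old/K_new)² = 123 × (2/1)²
= 123 × 4.000 = 492 kip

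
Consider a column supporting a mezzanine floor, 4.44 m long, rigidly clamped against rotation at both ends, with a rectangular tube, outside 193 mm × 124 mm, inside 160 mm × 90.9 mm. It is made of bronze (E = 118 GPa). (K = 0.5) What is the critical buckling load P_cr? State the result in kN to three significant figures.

P_cr ≈ 4880 kN

Weak-axis I_min = (h_o·b_o³ − h_i·b_i³)/12 with b_o = 124, b_i = 90.90 mm (shorter outer/inner sides).
I_min = (193×124³ − 160.0×90.90³)/12 = 2.065×10^7 mm⁴
I = 2.065×10^7 mm⁴ = 2.065×10^-5 m⁴
Effective length L_e = K·L = 0.5 × 4.44 = 2.220 m
P_cr = π²EI / L_e² = π² × 118×10⁹ × 2.065×10^-5 / 2.220² = 4.880×10^6 N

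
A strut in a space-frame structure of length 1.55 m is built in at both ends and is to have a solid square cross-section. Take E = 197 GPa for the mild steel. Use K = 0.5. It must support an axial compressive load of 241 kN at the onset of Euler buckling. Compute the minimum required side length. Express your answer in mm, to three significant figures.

L_e = K·L = 0.5 × 1.55 = 0.7750 m
Required I = P_cr·L_e²/(π²E) = 2.410×10^5 × 0.7750² / (π² × 1.97×10^11) = 7.445×10^-8 m⁴
I_req = 7.445×10^4 mm⁴
Solid square: I = a⁴/12  ⇒  a = (12I)^(1/4) = (12×7.445×10^4)^(1/4) = 30.7 mm

a ≈ 30.7 mm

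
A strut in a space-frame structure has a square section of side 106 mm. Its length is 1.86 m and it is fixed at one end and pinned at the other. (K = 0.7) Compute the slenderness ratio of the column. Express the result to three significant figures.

For a square r = a/√12 = 106/√12 = 30.60 mm
L_e = K·L = 0.7 × 1.86 m = 1.302 m = 1302.0 mm
λ = L_e / r_min = 1302.0 / 30.60 = 42.5

λ ≈ 42.5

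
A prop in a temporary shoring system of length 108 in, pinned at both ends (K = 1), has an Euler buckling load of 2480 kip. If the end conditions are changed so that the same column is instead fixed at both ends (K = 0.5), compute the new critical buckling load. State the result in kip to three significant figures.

P_cr ∝ 1/K², so P_cr,new = P_cr,old × (K_old/K_new)² = 2480 × (1/0.5)²
= 2480 × 4.000 = 9920 kip

P_cr ≈ 9920 kip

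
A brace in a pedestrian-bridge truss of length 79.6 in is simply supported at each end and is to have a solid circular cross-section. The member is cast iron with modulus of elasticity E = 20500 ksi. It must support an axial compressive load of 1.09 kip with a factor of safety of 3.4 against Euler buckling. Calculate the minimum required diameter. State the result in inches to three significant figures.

d ≈ 1.24 in

Required P_cr = n·P = 3.4 × 1.09 = 3.706 kip
L_e = K·L = 1 × 79.6 = 79.60 in
Required I = P_cr·L_e²/(π²E) = 3.706×10^3 × 79.60² / (π² × 2.05×10^7) = 0.1161 in⁴
Solid circle: I = πd⁴/64  ⇒  d = (64I/π)^(1/4) = (64×0.1161/π)^(1/4) = 1.24 in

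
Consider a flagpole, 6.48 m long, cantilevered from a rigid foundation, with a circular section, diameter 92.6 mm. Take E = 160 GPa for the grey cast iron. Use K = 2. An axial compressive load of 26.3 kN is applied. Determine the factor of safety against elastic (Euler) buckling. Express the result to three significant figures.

I = πd⁴/64 = π×92.6⁴/64 = 3.609×10^6 mm⁴
I = 3.609×10^6 mm⁴ = 3.609×10^-6 m⁴
Effective length L_e = K·L = 2 × 6.48 = 12.96 m
P_cr = π²EI / L_e² = π² × 160×10⁹ × 3.609×10^-6 / 12.96² = 3.393×10^4 N
Factor of safety n = P_cr / P = 33.933 / 26.3 = 1.29

n ≈ 1.29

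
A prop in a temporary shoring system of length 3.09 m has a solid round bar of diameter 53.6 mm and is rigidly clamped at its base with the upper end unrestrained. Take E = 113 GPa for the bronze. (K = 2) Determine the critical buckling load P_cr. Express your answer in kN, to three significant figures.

P_cr ≈ 11.8 kN

I = πd⁴/64 = π×53.6⁴/64 = 4.052×10^5 mm⁴
I = 4.052×10^5 mm⁴ = 4.052×10^-7 m⁴
Effective length L_e = K·L = 2 × 3.09 = 6.180 m
P_cr = π²EI / L_e² = π² × 113×10⁹ × 4.052×10^-7 / 6.180² = 1.183×10^4 N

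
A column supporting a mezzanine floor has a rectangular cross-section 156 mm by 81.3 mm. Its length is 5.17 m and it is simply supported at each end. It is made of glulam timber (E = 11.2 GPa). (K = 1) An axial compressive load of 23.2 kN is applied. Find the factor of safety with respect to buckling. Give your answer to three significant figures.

n ≈ 1.25

Buckling occurs about the weak axis: I_min = h·b³/12 with b = 81.3 mm (the shorter side).
I_min = 156×81.3³/12 = 6.986×10^6 mm⁴
I = 6.986×10^6 mm⁴ = 6.986×10^-6 m⁴
Effective length L_e = K·L = 1 × 5.17 = 5.170 m
P_cr = π²EI / L_e² = π² × 11.2×10⁹ × 6.986×10^-6 / 5.170² = 2.889×10^4 N
Factor of safety n = P_cr / P = 28.890 / 23.2 = 1.25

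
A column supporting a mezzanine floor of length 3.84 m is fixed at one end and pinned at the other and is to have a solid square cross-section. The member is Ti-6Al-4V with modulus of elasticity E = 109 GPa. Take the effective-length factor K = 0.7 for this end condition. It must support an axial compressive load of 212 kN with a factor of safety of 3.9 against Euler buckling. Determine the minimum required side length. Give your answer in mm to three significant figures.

a ≈ 90.4 mm

Required P_cr = n·P = 3.9 × 212 = 826.8 kN
L_e = K·L = 0.7 × 3.84 = 2.688 m
Required I = P_cr·L_e²/(π²E) = 8.268×10^5 × 2.688² / (π² × 1.09×10^11) = 5.553×10^-6 m⁴
I_req = 5.553×10^6 mm⁴
Solid square: I = a⁴/12  ⇒  a = (12I)^(1/4) = (12×5.553×10^6)^(1/4) = 90.4 mm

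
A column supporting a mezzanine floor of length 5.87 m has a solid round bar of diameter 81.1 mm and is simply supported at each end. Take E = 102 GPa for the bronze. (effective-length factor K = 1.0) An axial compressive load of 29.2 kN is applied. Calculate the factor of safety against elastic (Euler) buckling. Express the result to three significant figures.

I = πd⁴/64 = π×81.1⁴/64 = 2.124×10^6 mm⁴
I = 2.124×10^6 mm⁴ = 2.124×10^-6 m⁴
Effective length L_e = K·L = 1 × 5.87 = 5.870 m
P_cr = π²EI / L_e² = π² × 102×10⁹ × 2.124×10^-6 / 5.870² = 6.204×10^4 N
Factor of safety n = P_cr / P = 62.041 / 29.2 = 2.12

n ≈ 2.12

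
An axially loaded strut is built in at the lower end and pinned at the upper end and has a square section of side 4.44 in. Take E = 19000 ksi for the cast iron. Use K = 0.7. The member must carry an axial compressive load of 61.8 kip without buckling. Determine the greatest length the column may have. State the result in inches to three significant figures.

L_max ≈ 448 in

I = a⁴/12 = 4.44⁴/12 = 32.39 in⁴
At the buckling limit P_cr = P = 6.180×10^4 lb
From P_cr = π²EI/(K·L)²:  L = (1/K)·√(π²EI/P_cr) = (1/0.7)·√(π²×1.90×10^7×32.39/6.180×10^4)
L = 448 in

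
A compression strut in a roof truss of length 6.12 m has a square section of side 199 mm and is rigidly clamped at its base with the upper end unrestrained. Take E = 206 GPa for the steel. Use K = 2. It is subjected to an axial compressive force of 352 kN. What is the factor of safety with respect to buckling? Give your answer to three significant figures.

I = a⁴/12 = 199⁴/12 = 1.307×10^8 mm⁴
I = 1.307×10^8 mm⁴ = 1.307×10^-4 m⁴
Effective length L_e = K·L = 2 × 6.12 = 12.24 m
P_cr = π²EI / L_e² = π² × 206×10⁹ × 1.307×10^-4 / 12.24² = 1.774×10^6 N
Factor of safety n = P_cr / P = 1773.5 / 352 = 5.04

n ≈ 5.04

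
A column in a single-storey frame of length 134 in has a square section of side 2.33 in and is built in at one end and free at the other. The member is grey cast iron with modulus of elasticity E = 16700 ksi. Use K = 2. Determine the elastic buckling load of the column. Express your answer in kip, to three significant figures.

P_cr ≈ 5.64 kip

I = a⁴/12 = 2.33⁴/12 = 2.456 in⁴
Effective length L_e = K·L = 2 × 134 = 268.0 in
P_cr = π²EI / L_e² = π² × 16700×10³ × 2.456 / 268.0² = 5.636×10^3 lb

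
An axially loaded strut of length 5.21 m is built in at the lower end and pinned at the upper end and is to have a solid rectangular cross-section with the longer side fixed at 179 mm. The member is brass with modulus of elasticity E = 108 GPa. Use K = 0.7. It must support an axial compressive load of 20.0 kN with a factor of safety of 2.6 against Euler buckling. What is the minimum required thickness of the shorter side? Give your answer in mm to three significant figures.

Required P_cr = n·P = 2.6 × 20.0 = 52.00 kN
L_e = K·L = 0.7 × 5.21 = 3.647 m
Required I = P_cr·L_e²/(π²E) = 5.200×10^4 × 3.647² / (π² × 1.08×10^11) = 6.489×10^-7 m⁴
I_req = 6.489×10^5 mm⁴
Rectangle, weak axis: I_min = h·b³/12 with h = 179 mm fixed  ⇒  b = (12I/h)^(1/3) = 35.2 mm

b ≈ 35.2 mm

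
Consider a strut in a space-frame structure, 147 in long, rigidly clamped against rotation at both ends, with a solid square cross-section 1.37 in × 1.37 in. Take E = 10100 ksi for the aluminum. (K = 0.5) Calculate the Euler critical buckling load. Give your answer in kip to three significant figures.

I = a⁴/12 = 1.37⁴/12 = 0.2936 in⁴
Effective length L_e = K·L = 0.5 × 147 = 73.50 in
P_cr = π²EI / L_e² = π² × 10100×10³ × 0.2936 / 73.50² = 5.417×10^3 lb

P_cr ≈ 5.42 kip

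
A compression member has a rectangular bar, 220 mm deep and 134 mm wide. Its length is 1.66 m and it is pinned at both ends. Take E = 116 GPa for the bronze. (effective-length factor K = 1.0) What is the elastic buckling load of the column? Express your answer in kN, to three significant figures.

P_cr ≈ 18300 kN

Buckling occurs about the weak axis: I_min = h·b³/12 with b = 134 mm (the shorter side).
I_min = 220×134³/12 = 4.411×10^7 mm⁴
I = 4.411×10^7 mm⁴ = 4.411×10^-5 m⁴
Effective length L_e = K·L = 1 × 1.66 = 1.660 m
P_cr = π²EI / L_e² = π² × 116×10⁹ × 4.411×10^-5 / 1.660² = 1.833×10^7 N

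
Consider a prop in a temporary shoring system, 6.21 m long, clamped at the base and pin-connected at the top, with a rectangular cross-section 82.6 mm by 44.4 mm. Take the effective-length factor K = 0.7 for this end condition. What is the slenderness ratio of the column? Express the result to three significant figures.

Buckling occurs about the weak axis: I_min = h·b³/12 with b = 44.4 mm (the shorter side).
I_min = 82.6×44.4³/12 = 6.025×10^5 mm⁴
A = 3.667×10^3 mm²;  r_min = √(I/A) = √(6.025×10^5/3.667×10^3) = 12.82 mm
L_e = K·L = 0.7 × 6.21 m = 4.347 m = 4347.0 mm
λ = L_e / r_min = 4347.0 / 12.82 = 339

λ ≈ 339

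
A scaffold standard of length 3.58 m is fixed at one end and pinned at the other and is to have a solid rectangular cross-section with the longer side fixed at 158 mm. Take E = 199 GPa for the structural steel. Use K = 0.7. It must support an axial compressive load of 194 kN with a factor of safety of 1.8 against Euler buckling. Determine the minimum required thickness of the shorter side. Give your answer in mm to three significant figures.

Required P_cr = n·P = 1.8 × 194 = 349.2 kN
L_e = K·L = 0.7 × 3.58 = 2.506 m
Required I = P_cr·L_e²/(π²E) = 3.492×10^5 × 2.506² / (π² × 1.99×10^11) = 1.117×10^-6 m⁴
I_req = 1.117×10^6 mm⁴
Rectangle, weak axis: I_min = h·b³/12 with h = 158 mm fixed  ⇒  b = (12I/h)^(1/3) = 43.9 mm

b ≈ 43.9 mm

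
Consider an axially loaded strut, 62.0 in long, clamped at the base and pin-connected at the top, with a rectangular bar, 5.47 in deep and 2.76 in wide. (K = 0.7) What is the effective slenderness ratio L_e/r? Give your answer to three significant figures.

For a rectangle r_min = b/√12 = 2.76/√12 = 0.7967 in
L_e = K·L = 0.7 × 62.0 = 43.40 in
λ = L_e / r_min = 43.400 / 0.7967 = 54.5

λ ≈ 54.5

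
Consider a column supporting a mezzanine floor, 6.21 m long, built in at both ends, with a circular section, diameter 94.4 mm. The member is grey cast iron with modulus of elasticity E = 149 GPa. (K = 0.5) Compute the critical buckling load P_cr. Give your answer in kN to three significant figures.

P_cr ≈ 595 kN

I = πd⁴/64 = π×94.4⁴/64 = 3.898×10^6 mm⁴
I = 3.898×10^6 mm⁴ = 3.898×10^-6 m⁴
Effective length L_e = K·L = 0.5 × 6.21 = 3.105 m
P_cr = π²EI / L_e² = π² × 149×10⁹ × 3.898×10^-6 / 3.105² = 5.946×10^5 N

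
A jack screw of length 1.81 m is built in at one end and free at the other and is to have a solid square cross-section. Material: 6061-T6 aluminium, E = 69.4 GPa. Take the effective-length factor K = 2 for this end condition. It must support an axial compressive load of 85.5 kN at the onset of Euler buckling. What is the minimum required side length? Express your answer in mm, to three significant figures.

a ≈ 66.6 mm

L_e = K·L = 2 × 1.81 = 3.620 m
Required I = P_cr·L_e²/(π²E) = 8.550×10^4 × 3.620² / (π² × 6.94×10^10) = 1.636×10^-6 m⁴
I_req = 1.636×10^6 mm⁴
Solid square: I = a⁴/12  ⇒  a = (12I)^(1/4) = (12×1.636×10^6)^(1/4) = 66.6 mm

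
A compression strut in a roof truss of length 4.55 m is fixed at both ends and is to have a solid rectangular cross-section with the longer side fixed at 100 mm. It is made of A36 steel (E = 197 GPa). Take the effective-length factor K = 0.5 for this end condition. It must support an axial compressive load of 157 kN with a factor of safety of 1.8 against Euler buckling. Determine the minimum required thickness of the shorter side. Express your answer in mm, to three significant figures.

Required P_cr = n·P = 1.8 × 157 = 282.6 kN
L_e = K·L = 0.5 × 4.55 = 2.275 m
Required I = P_cr·L_e²/(π²E) = 2.826×10^5 × 2.275² / (π² × 1.97×10^11) = 7.523×10^-7 m⁴
I_req = 7.523×10^5 mm⁴
Rectangle, weak axis: I_min = h·b³/12 with h = 100 mm fixed  ⇒  b = (12I/h)^(1/3) = 44.9 mm

b ≈ 44.9 mm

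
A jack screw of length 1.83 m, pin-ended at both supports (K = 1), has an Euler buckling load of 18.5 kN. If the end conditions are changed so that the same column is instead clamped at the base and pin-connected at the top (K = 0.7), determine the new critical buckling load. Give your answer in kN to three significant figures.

P_cr ≈ 37.8 kN

P_cr ∝ 1/K², so P_cr,new = P_cr,old × (K_old/K_new)² = 18.5 × (1/0.7)²
= 18.5 × 2.041 = 37.8 kN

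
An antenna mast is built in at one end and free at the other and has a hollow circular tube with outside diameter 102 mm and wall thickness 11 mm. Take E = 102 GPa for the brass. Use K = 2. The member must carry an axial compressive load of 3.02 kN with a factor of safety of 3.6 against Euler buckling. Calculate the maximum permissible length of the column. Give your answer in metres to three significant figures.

Inner diameter d_i = 102 − 2×11 = 80.00 mm
I = π(d_o⁴ − d_i⁴)/64 = π(102⁴ − 80.00⁴)/64 = 3.303×10^6 mm⁴
I = 3.303×10^-6 m⁴
Required critical load P_cr = n·P = 3.6 × 3.02 = 10.87 kN = 1.087×10^4 N
From P_cr = π²EI/(K·L)²:  L = (1/K)·√(π²EI/P_cr) = (1/2)·√(π²×1.02×10^11×3.303×10^-6/1.087×10^4)
L = 8.74 m

L_max ≈ 8.74 m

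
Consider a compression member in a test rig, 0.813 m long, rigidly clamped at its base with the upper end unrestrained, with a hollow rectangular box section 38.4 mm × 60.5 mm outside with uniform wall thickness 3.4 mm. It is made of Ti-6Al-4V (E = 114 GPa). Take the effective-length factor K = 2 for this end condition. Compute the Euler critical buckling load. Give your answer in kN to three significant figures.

P_cr ≈ 61.4 kN

Inner dimensions: h_i = 60.5 − 2×3.4 = 53.70 mm, b_i = 38.4 − 2×3.4 = 31.60 mm
Weak-axis I_min = (h_o·b_o³ − h_i·b_i³)/12 with b_o = 38.4, b_i = 31.60 mm (shorter outer/inner sides).
I_min = (60.5×38.4³ − 53.70×31.60³)/12 = 1.443×10^5 mm⁴
I = 1.443×10^5 mm⁴ = 1.443×10^-7 m⁴
Effective length L_e = K·L = 2 × 0.813 = 1.626 m
P_cr = π²EI / L_e² = π² × 114×10⁹ × 1.443×10^-7 / 1.626² = 6.140×10^4 N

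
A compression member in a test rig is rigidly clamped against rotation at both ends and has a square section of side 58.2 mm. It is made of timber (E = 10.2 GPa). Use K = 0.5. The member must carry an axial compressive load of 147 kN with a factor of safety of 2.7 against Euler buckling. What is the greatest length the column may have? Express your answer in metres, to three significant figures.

L_max ≈ 0.985 m

I = a⁴/12 = 58.2⁴/12 = 9.561×10^5 mm⁴
I = 9.561×10^-7 m⁴
Required critical load P_cr = n·P = 2.7 × 147 = 396.9 kN = 3.969×10^5 N
From P_cr = π²EI/(K·L)²:  L = (1/K)·√(π²EI/P_cr) = (1/0.5)·√(π²×1.02×10^10×9.561×10^-7/3.969×10^5)
L = 0.985 m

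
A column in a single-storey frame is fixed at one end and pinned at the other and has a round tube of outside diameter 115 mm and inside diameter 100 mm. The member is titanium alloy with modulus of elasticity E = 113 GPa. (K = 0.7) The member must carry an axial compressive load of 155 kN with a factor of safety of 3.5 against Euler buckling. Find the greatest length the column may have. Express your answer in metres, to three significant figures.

d_o = 115 mm, d_i = 100 mm
I = π(d_o⁴ − d_i⁴)/64 = π(115⁴ − 100.0⁴)/64 = 3.677×10^6 mm⁴
I = 3.677×10^-6 m⁴
Required critical load P_cr = n·P = 3.5 × 155 = 542.5 kN = 5.425×10^5 N
From P_cr = π²EI/(K·L)²:  L = (1/K)·√(π²EI/P_cr) = (1/0.7)·√(π²×1.13×10^11×3.677×10^-6/5.425×10^5)
L = 3.93 m

L_max ≈ 3.93 m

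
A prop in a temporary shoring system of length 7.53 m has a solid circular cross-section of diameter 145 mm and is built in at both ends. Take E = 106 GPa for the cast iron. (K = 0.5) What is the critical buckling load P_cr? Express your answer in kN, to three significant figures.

I = πd⁴/64 = π×145⁴/64 = 2.170×10^7 mm⁴
I = 2.170×10^7 mm⁴ = 2.170×10^-5 m⁴
Effective length L_e = K·L = 0.5 × 7.53 = 3.765 m
P_cr = π²EI / L_e² = π² × 106×10⁹ × 2.170×10^-5 / 3.765² = 1.601×10^6 N

P_cr ≈ 1600 kN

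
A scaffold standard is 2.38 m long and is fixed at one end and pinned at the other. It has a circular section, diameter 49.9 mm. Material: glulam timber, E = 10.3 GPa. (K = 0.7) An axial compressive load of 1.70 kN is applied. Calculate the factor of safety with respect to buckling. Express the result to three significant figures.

I = πd⁴/64 = π×49.9⁴/64 = 3.043×10^5 mm⁴
I = 3.043×10^5 mm⁴ = 3.043×10^-7 m⁴
Effective length L_e = K·L = 0.7 × 2.38 = 1.666 m
P_cr = π²EI / L_e² = π² × 10.3×10⁹ × 3.043×10^-7 / 1.666² = 1.115×10^4 N
Factor of safety n = P_cr / P = 11.147 / 1.70 = 6.56

n ≈ 6.56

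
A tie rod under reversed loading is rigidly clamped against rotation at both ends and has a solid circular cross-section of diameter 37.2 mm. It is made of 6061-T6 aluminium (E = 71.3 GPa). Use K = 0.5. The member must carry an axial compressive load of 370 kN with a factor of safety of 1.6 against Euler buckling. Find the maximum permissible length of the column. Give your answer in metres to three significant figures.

I = πd⁴/64 = π×37.2⁴/64 = 9.400×10^4 mm⁴
I = 9.400×10^-8 m⁴
Required critical load P_cr = n·P = 1.6 × 370 = 592.0 kN = 5.920×10^5 N
From P_cr = π²EI/(K·L)²:  L = (1/K)·√(π²EI/P_cr) = (1/0.5)·√(π²×7.13×10^10×9.400×10^-8/5.920×10^5)
L = 0.669 m

L_max ≈ 0.669 m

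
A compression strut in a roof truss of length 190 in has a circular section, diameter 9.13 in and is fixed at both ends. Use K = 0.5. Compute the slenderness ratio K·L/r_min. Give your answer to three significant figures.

λ ≈ 41.6

For a solid circle r = d/4 = 9.13/4 = 2.282 in
L_e = K·L = 0.5 × 190 = 95.00 in
λ = L_e / r_min = 95.000 / 2.282 = 41.6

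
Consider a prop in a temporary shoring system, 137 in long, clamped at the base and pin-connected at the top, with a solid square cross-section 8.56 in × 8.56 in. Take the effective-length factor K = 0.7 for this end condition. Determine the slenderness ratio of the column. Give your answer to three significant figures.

λ ≈ 38.8

For a square r = a/√12 = 8.56/√12 = 2.471 in
L_e = K·L = 0.7 × 137 = 95.90 in
λ = L_e / r_min = 95.900 / 2.471 = 38.8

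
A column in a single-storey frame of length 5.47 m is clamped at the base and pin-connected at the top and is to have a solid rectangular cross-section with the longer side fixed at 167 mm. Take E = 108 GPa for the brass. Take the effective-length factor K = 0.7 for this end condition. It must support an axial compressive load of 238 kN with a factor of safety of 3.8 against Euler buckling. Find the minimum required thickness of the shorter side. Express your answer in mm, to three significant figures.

Required P_cr = n·P = 3.8 × 238 = 904.4 kN
L_e = K·L = 0.7 × 5.47 = 3.829 m
Required I = P_cr·L_e²/(π²E) = 9.044×10^5 × 3.829² / (π² × 1.08×10^11) = 1.244×10^-5 m⁴
I_req = 1.244×10^7 mm⁴
Rectangle, weak axis: I_min = h·b³/12 with h = 167 mm fixed  ⇒  b = (12I/h)^(1/3) = 96.3 mm

b ≈ 96.3 mm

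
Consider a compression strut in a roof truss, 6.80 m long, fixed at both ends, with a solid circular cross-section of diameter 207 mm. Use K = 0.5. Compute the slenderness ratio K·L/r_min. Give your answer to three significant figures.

λ ≈ 65.7

I = πd⁴/64 = π×207⁴/64 = 9.013×10^7 mm⁴
A = 3.365×10^4 mm²;  r_min = √(I/A) = √(9.013×10^7/3.365×10^4) = 51.75 mm
L_e = K·L = 0.5 × 6.80 m = 3.400 m = 3400.0 mm
λ = L_e / r_min = 3400.0 / 51.75 = 65.7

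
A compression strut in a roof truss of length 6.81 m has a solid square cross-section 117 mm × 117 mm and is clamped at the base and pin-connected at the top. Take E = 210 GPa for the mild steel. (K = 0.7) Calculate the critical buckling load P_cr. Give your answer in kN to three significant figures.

P_cr ≈ 1420 kN

I = a⁴/12 = 117⁴/12 = 1.562×10^7 mm⁴
I = 1.562×10^7 mm⁴ = 1.562×10^-5 m⁴
Effective length L_e = K·L = 0.7 × 6.81 = 4.767 m
P_cr = π²EI / L_e² = π² × 210×10⁹ × 1.562×10^-5 / 4.767² = 1.424×10^6 N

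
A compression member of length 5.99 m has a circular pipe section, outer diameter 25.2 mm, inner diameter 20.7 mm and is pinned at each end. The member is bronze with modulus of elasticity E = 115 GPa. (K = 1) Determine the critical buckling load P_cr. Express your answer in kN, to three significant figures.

P_cr ≈ 0.341 kN

d_o = 25.2 mm, d_i = 20.7 mm
I = π(d_o⁴ − d_i⁴)/64 = π(25.2⁴ − 20.70⁴)/64 = 1.078×10^4 mm⁴
I = 1.078×10^4 mm⁴ = 1.078×10^-8 m⁴
Effective length L_e = K·L = 1 × 5.99 = 5.990 m
P_cr = π²EI / L_e² = π² × 115×10⁹ × 1.078×10^-8 / 5.990² = 341.1 N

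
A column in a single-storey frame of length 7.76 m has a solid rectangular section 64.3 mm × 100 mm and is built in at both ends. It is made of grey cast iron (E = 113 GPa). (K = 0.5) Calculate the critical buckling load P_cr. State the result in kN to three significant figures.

Buckling occurs about the weak axis: I_min = h·b³/12 with b = 64.3 mm (the shorter side).
I_min = 100×64.3³/12 = 2.215×10^6 mm⁴
I = 2.215×10^6 mm⁴ = 2.215×10^-6 m⁴
Effective length L_e = K·L = 0.5 × 7.76 = 3.880 m
P_cr = π²EI / L_e² = π² × 113×10⁹ × 2.215×10^-6 / 3.880² = 1.641×10^5 N

P_cr ≈ 164 kN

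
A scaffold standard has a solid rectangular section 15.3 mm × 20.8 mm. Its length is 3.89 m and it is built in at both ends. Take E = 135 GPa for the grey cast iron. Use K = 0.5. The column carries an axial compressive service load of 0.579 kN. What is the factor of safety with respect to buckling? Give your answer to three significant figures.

n ≈ 3.78

Buckling occurs about the weak axis: I_min = h·b³/12 with b = 15.3 mm (the shorter side).
I_min = 20.8×15.3³/12 = 6.208×10^3 mm⁴
I = 6.208×10^3 mm⁴ = 6.208×10^-9 m⁴
Effective length L_e = K·L = 0.5 × 3.89 = 1.945 m
P_cr = π²EI / L_e² = π² × 135×10⁹ × 6.208×10^-9 / 1.945² = 2.187×10^3 N
Factor of safety n = P_cr / P = 2.1865 / 0.579 = 3.78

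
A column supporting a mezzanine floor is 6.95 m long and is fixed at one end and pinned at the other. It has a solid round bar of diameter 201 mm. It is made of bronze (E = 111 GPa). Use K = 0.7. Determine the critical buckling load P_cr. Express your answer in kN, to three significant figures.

P_cr ≈ 3710 kN

I = πd⁴/64 = π×201⁴/64 = 8.012×10^7 mm⁴
I = 8.012×10^7 mm⁴ = 8.012×10^-5 m⁴
Effective length L_e = K·L = 0.7 × 6.95 = 4.865 m
P_cr = π²EI / L_e² = π² × 111×10⁹ × 8.012×10^-5 / 4.865² = 3.709×10^6 N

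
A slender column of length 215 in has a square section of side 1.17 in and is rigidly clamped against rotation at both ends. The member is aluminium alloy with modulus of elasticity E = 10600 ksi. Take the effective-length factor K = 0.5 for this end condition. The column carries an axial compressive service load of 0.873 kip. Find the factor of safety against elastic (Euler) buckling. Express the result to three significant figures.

n ≈ 1.62

I = a⁴/12 = 1.17⁴/12 = 0.1562 in⁴
Effective length L_e = K·L = 0.5 × 215 = 107.5 in
P_cr = π²EI / L_e² = π² × 10600×10³ × 0.1562 / 107.5² = 1.414×10^3 lb
Factor of safety n = P_cr / P = 1.4137 / 0.873 = 1.62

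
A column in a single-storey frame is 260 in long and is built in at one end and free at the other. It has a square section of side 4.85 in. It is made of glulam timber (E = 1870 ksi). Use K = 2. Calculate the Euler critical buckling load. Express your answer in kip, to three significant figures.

I = a⁴/12 = 4.85⁴/12 = 46.11 in⁴
Effective length L_e = K·L = 2 × 260 = 520.0 in
P_cr = π²EI / L_e² = π² × 1870×10³ × 46.11 / 520.0² = 3.147×10^3 lb

P_cr ≈ 3.15 kip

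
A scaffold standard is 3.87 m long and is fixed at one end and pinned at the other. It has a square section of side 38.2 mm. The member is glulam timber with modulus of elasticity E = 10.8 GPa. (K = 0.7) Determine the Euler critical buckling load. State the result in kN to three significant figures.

I = a⁴/12 = 38.2⁴/12 = 1.774×10^5 mm⁴
I = 1.774×10^5 mm⁴ = 1.774×10^-7 m⁴
Effective length L_e = K·L = 0.7 × 3.87 = 2.709 m
P_cr = π²EI / L_e² = π² × 10.8×10⁹ × 1.774×10^-7 / 2.709² = 2.577×10^3 N

P_cr ≈ 2.58 kN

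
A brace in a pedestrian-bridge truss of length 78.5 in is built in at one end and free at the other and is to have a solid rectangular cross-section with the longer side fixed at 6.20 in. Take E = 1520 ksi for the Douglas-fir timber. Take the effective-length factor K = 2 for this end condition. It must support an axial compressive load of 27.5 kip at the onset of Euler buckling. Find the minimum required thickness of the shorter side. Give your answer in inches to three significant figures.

L_e = K·L = 2 × 78.5 = 157.0 in
Required I = P_cr·L_e²/(π²E) = 2.750×10^4 × 157.0² / (π² × 1.52×10^6) = 45.18 in⁴
Rectangle, weak axis: I_min = h·b³/12 with h = 6.20 in fixed  ⇒  b = (12I/h)^(1/3) = 4.44 in

b ≈ 4.44 in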